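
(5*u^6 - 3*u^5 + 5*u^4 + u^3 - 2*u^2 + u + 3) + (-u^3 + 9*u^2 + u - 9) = 5*u^6 - 3*u^5 + 5*u^4 + 7*u^2 + 2*u - 6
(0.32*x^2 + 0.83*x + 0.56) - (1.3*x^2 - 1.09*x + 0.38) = -0.98*x^2 + 1.92*x + 0.18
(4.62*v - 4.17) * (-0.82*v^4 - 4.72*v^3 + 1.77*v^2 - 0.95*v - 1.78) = -3.7884*v^5 - 18.387*v^4 + 27.8598*v^3 - 11.7699*v^2 - 4.2621*v + 7.4226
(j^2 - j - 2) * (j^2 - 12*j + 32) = j^4 - 13*j^3 + 42*j^2 - 8*j - 64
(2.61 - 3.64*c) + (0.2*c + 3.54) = 6.15 - 3.44*c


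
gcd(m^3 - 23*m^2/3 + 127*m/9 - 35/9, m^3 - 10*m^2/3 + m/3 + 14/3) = m - 7/3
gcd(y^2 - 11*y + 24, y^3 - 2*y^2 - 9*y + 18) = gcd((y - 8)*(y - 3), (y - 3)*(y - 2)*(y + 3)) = y - 3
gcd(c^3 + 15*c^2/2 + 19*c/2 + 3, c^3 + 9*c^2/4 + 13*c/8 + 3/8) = c^2 + 3*c/2 + 1/2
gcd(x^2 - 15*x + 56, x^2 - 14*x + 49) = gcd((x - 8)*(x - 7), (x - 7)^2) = x - 7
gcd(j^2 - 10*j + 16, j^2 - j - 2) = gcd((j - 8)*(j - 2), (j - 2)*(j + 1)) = j - 2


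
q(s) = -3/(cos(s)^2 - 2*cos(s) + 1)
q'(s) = -3*(2*sin(s)*cos(s) - 2*sin(s))/(cos(s)^2 - 2*cos(s) + 1)^2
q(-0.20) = -7550.18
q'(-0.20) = -150500.00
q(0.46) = -277.65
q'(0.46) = 2371.60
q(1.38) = -4.57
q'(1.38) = 11.07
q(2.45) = -0.96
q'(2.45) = 0.69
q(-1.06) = -11.48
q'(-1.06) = -39.20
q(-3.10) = -0.75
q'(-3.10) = -0.03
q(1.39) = -4.46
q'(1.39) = 10.70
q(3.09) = -0.75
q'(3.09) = 0.04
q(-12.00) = -123.04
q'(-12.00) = 845.64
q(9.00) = -0.82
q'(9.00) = 0.35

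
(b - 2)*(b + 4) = b^2 + 2*b - 8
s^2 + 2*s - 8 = (s - 2)*(s + 4)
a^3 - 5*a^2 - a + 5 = (a - 5)*(a - 1)*(a + 1)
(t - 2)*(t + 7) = t^2 + 5*t - 14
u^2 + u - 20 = (u - 4)*(u + 5)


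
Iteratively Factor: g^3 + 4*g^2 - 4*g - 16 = (g + 2)*(g^2 + 2*g - 8) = (g - 2)*(g + 2)*(g + 4)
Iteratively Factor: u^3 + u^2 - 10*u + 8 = (u + 4)*(u^2 - 3*u + 2) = (u - 2)*(u + 4)*(u - 1)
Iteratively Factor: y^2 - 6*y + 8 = (y - 4)*(y - 2)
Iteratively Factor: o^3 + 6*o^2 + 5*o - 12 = (o + 4)*(o^2 + 2*o - 3) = (o - 1)*(o + 4)*(o + 3)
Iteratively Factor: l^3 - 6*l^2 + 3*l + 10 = (l + 1)*(l^2 - 7*l + 10) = (l - 2)*(l + 1)*(l - 5)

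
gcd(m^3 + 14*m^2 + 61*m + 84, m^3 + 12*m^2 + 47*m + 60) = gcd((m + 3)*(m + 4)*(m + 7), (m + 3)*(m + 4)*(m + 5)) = m^2 + 7*m + 12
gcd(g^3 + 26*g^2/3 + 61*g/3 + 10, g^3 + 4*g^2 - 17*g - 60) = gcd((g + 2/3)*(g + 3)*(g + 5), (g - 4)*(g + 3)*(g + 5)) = g^2 + 8*g + 15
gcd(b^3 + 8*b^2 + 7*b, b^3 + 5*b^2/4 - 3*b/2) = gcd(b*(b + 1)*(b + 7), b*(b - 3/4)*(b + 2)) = b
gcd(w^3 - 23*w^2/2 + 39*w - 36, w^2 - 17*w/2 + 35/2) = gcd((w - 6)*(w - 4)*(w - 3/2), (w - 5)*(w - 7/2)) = 1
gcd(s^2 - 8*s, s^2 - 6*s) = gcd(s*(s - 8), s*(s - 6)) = s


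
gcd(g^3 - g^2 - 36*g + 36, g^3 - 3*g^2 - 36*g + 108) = g^2 - 36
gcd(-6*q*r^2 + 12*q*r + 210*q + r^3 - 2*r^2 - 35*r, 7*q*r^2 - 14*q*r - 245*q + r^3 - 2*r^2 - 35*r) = r^2 - 2*r - 35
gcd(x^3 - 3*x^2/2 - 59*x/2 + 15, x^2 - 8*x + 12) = x - 6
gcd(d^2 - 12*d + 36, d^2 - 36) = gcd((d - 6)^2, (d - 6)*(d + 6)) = d - 6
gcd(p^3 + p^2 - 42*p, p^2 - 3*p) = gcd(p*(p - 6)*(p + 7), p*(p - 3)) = p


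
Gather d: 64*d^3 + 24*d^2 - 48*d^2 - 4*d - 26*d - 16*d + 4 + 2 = 64*d^3 - 24*d^2 - 46*d + 6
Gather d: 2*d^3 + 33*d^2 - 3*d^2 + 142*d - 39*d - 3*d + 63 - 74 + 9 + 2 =2*d^3 + 30*d^2 + 100*d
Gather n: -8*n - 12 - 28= -8*n - 40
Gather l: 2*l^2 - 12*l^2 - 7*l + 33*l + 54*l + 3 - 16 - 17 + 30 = -10*l^2 + 80*l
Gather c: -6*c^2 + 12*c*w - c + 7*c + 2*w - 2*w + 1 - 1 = -6*c^2 + c*(12*w + 6)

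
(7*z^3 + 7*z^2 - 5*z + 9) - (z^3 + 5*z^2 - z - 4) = 6*z^3 + 2*z^2 - 4*z + 13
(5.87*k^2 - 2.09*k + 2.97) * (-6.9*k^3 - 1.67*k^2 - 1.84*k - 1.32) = -40.503*k^5 + 4.6181*k^4 - 27.8035*k^3 - 8.8627*k^2 - 2.706*k - 3.9204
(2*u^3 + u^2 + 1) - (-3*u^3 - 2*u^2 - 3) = 5*u^3 + 3*u^2 + 4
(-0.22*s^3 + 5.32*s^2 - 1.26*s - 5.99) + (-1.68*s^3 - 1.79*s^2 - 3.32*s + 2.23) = -1.9*s^3 + 3.53*s^2 - 4.58*s - 3.76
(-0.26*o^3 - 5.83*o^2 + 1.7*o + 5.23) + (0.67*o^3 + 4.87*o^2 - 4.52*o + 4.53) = 0.41*o^3 - 0.96*o^2 - 2.82*o + 9.76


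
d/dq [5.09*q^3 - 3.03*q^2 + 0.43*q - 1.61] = 15.27*q^2 - 6.06*q + 0.43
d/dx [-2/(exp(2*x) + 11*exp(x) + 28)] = (4*exp(x) + 22)*exp(x)/(exp(2*x) + 11*exp(x) + 28)^2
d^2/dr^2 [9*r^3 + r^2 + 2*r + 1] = 54*r + 2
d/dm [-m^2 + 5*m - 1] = 5 - 2*m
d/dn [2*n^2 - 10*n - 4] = 4*n - 10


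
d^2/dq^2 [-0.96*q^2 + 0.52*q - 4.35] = -1.92000000000000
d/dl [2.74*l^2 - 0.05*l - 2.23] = 5.48*l - 0.05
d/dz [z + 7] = 1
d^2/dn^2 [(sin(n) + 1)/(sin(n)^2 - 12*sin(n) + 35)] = (-sin(n)^5 - 16*sin(n)^4 + 248*sin(n)^3 - 418*sin(n)^2 - 1927*sin(n) + 1058)/(sin(n)^2 - 12*sin(n) + 35)^3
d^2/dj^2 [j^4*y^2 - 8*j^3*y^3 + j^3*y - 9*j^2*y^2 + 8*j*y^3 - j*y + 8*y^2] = 6*y*(2*j^2*y - 8*j*y^2 + j - 3*y)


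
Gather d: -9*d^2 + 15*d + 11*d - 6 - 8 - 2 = -9*d^2 + 26*d - 16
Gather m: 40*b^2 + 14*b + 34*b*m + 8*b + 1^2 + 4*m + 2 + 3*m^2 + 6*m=40*b^2 + 22*b + 3*m^2 + m*(34*b + 10) + 3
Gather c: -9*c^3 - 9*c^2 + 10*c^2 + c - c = -9*c^3 + c^2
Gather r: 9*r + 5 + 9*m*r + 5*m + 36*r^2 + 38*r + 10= 5*m + 36*r^2 + r*(9*m + 47) + 15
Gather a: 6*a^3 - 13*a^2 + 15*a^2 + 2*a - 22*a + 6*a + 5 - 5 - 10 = 6*a^3 + 2*a^2 - 14*a - 10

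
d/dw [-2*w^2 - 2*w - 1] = -4*w - 2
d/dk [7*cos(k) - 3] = -7*sin(k)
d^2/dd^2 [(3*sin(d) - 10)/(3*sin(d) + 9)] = 19*(sin(d)^2 - 3*sin(d) - 2)/(3*(sin(d) + 3)^3)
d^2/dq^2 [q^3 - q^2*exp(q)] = -q^2*exp(q) - 4*q*exp(q) + 6*q - 2*exp(q)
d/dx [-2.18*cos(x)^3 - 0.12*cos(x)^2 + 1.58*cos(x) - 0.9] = (6.54*cos(x)^2 + 0.24*cos(x) - 1.58)*sin(x)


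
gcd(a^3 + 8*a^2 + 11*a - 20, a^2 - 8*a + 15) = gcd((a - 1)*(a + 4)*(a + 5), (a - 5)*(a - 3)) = 1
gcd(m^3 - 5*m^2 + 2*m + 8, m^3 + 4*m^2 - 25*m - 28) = m^2 - 3*m - 4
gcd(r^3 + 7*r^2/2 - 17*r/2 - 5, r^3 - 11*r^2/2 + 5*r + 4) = r^2 - 3*r/2 - 1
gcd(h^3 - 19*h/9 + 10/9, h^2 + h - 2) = h - 1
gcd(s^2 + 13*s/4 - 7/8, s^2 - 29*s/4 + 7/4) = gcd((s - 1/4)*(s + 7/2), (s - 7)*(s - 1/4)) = s - 1/4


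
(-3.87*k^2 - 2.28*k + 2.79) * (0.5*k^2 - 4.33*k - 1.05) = -1.935*k^4 + 15.6171*k^3 + 15.3309*k^2 - 9.6867*k - 2.9295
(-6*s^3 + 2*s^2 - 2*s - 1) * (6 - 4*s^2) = 24*s^5 - 8*s^4 - 28*s^3 + 16*s^2 - 12*s - 6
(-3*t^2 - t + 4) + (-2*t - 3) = -3*t^2 - 3*t + 1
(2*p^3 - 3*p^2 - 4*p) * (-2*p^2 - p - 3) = -4*p^5 + 4*p^4 + 5*p^3 + 13*p^2 + 12*p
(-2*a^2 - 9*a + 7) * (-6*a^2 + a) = 12*a^4 + 52*a^3 - 51*a^2 + 7*a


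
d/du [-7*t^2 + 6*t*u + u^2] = 6*t + 2*u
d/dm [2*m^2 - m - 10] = 4*m - 1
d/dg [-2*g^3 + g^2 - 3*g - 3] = -6*g^2 + 2*g - 3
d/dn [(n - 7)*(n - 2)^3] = (n - 2)^2*(4*n - 23)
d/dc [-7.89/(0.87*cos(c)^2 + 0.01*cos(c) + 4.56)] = -(13.7286*cos(c) + 0.0789)*sin(c)/(0.87*cos(c)^2 + 0.01*cos(c) + 4.56)^2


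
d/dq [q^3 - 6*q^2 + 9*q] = 3*q^2 - 12*q + 9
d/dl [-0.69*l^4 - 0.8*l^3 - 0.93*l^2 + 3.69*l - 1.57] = -2.76*l^3 - 2.4*l^2 - 1.86*l + 3.69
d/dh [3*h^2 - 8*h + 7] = 6*h - 8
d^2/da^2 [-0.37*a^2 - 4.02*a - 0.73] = -0.740000000000000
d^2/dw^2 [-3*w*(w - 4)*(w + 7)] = -18*w - 18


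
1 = 1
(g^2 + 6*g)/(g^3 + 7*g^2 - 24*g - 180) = g/(g^2 + g - 30)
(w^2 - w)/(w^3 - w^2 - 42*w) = (1 - w)/(-w^2 + w + 42)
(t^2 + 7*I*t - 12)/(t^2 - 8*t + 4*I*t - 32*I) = (t + 3*I)/(t - 8)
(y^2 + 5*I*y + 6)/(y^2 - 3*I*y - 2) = (y + 6*I)/(y - 2*I)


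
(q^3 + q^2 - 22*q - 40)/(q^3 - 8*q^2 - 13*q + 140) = (q + 2)/(q - 7)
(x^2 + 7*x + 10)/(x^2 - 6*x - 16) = (x + 5)/(x - 8)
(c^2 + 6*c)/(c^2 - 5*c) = (c + 6)/(c - 5)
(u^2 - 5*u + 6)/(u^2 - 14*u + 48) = (u^2 - 5*u + 6)/(u^2 - 14*u + 48)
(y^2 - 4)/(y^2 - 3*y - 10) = (y - 2)/(y - 5)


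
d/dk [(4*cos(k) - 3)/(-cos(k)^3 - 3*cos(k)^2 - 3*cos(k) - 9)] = (-8*cos(k)^3 - 3*cos(k)^2 + 18*cos(k) + 45)*sin(k)/((sin(k) - 2)^2*(sin(k) + 2)^2*(cos(k) + 3)^2)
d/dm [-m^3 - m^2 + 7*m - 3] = -3*m^2 - 2*m + 7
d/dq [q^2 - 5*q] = 2*q - 5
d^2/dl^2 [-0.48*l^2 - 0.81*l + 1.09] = -0.960000000000000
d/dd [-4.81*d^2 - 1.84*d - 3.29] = -9.62*d - 1.84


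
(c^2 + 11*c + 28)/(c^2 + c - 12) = (c + 7)/(c - 3)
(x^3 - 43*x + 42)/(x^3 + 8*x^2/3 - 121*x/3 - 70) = 3*(x - 1)/(3*x + 5)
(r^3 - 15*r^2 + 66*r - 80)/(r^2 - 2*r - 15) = (r^2 - 10*r + 16)/(r + 3)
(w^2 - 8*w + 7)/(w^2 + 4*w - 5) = (w - 7)/(w + 5)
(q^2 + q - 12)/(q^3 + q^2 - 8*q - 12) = (q + 4)/(q^2 + 4*q + 4)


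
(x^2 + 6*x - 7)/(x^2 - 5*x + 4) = (x + 7)/(x - 4)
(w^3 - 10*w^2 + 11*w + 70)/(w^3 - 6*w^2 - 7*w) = (w^2 - 3*w - 10)/(w*(w + 1))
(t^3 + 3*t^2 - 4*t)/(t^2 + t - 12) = t*(t - 1)/(t - 3)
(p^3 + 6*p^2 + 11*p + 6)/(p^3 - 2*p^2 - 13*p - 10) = (p + 3)/(p - 5)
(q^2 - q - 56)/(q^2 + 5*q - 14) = (q - 8)/(q - 2)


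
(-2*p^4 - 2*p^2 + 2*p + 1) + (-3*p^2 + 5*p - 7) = -2*p^4 - 5*p^2 + 7*p - 6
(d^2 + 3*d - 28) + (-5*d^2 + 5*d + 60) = -4*d^2 + 8*d + 32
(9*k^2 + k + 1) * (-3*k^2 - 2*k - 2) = -27*k^4 - 21*k^3 - 23*k^2 - 4*k - 2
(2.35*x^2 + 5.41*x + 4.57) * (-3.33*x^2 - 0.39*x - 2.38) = -7.8255*x^4 - 18.9318*x^3 - 22.921*x^2 - 14.6581*x - 10.8766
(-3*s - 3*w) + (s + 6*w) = -2*s + 3*w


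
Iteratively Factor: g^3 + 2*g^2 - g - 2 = (g + 1)*(g^2 + g - 2) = (g - 1)*(g + 1)*(g + 2)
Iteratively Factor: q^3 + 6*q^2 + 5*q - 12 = (q + 3)*(q^2 + 3*q - 4) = (q - 1)*(q + 3)*(q + 4)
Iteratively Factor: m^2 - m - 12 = (m + 3)*(m - 4)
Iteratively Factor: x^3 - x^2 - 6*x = (x + 2)*(x^2 - 3*x) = x*(x + 2)*(x - 3)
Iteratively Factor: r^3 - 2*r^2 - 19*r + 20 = (r - 5)*(r^2 + 3*r - 4) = (r - 5)*(r - 1)*(r + 4)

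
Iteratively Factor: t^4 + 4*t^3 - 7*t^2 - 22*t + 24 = (t + 4)*(t^3 - 7*t + 6) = (t - 2)*(t + 4)*(t^2 + 2*t - 3) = (t - 2)*(t + 3)*(t + 4)*(t - 1)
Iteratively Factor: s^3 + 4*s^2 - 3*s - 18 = (s + 3)*(s^2 + s - 6) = (s + 3)^2*(s - 2)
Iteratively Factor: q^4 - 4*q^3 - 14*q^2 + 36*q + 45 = (q - 3)*(q^3 - q^2 - 17*q - 15) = (q - 3)*(q + 1)*(q^2 - 2*q - 15) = (q - 3)*(q + 1)*(q + 3)*(q - 5)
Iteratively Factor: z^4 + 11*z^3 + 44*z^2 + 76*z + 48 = (z + 2)*(z^3 + 9*z^2 + 26*z + 24) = (z + 2)*(z + 3)*(z^2 + 6*z + 8) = (z + 2)*(z + 3)*(z + 4)*(z + 2)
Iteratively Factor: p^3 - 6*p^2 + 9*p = (p - 3)*(p^2 - 3*p) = p*(p - 3)*(p - 3)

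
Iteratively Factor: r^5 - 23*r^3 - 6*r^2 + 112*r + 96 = (r + 2)*(r^4 - 2*r^3 - 19*r^2 + 32*r + 48) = (r + 2)*(r + 4)*(r^3 - 6*r^2 + 5*r + 12) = (r + 1)*(r + 2)*(r + 4)*(r^2 - 7*r + 12) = (r - 4)*(r + 1)*(r + 2)*(r + 4)*(r - 3)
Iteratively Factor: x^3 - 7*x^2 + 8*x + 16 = (x - 4)*(x^2 - 3*x - 4) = (x - 4)*(x + 1)*(x - 4)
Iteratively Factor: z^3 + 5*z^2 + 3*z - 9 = (z + 3)*(z^2 + 2*z - 3) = (z - 1)*(z + 3)*(z + 3)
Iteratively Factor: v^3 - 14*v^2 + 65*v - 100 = (v - 4)*(v^2 - 10*v + 25) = (v - 5)*(v - 4)*(v - 5)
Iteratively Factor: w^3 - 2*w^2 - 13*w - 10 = (w - 5)*(w^2 + 3*w + 2) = (w - 5)*(w + 1)*(w + 2)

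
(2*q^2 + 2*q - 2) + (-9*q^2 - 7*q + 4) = -7*q^2 - 5*q + 2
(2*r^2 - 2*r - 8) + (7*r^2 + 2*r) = 9*r^2 - 8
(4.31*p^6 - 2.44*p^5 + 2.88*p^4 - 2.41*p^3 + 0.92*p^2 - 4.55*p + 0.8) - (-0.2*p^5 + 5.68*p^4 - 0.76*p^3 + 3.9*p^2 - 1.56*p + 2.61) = 4.31*p^6 - 2.24*p^5 - 2.8*p^4 - 1.65*p^3 - 2.98*p^2 - 2.99*p - 1.81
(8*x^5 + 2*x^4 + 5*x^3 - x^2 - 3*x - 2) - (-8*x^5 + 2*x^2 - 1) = 16*x^5 + 2*x^4 + 5*x^3 - 3*x^2 - 3*x - 1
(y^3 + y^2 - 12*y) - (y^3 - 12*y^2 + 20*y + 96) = 13*y^2 - 32*y - 96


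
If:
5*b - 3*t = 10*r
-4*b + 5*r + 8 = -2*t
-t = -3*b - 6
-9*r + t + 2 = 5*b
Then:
No Solution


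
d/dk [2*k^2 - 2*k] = 4*k - 2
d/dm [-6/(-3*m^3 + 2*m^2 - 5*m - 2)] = 6*(-9*m^2 + 4*m - 5)/(3*m^3 - 2*m^2 + 5*m + 2)^2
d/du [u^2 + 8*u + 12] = 2*u + 8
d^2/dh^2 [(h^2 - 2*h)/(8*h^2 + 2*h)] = -36/(64*h^3 + 48*h^2 + 12*h + 1)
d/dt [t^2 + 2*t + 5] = 2*t + 2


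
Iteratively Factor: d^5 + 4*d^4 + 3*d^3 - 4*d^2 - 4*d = (d + 2)*(d^4 + 2*d^3 - d^2 - 2*d) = (d + 2)^2*(d^3 - d) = (d - 1)*(d + 2)^2*(d^2 + d) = d*(d - 1)*(d + 2)^2*(d + 1)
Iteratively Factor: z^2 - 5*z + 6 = (z - 2)*(z - 3)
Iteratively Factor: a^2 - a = (a - 1)*(a)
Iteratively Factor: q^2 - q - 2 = (q + 1)*(q - 2)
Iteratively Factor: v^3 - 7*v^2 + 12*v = (v - 3)*(v^2 - 4*v) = v*(v - 3)*(v - 4)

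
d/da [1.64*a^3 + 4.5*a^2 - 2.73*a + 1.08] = 4.92*a^2 + 9.0*a - 2.73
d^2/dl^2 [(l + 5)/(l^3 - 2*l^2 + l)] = 2*(3*l^3 + 30*l^2 - 20*l + 5)/(l^3*(l^4 - 4*l^3 + 6*l^2 - 4*l + 1))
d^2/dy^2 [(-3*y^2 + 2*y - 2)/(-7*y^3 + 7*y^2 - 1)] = 2*(147*y^6 - 294*y^5 + 882*y^4 - 1029*y^3 + 441*y^2 - 84*y + 17)/(343*y^9 - 1029*y^8 + 1029*y^7 - 196*y^6 - 294*y^5 + 147*y^4 + 21*y^3 - 21*y^2 + 1)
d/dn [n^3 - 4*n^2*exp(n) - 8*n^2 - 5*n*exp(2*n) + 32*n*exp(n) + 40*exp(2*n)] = -4*n^2*exp(n) + 3*n^2 - 10*n*exp(2*n) + 24*n*exp(n) - 16*n + 75*exp(2*n) + 32*exp(n)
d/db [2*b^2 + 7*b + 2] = 4*b + 7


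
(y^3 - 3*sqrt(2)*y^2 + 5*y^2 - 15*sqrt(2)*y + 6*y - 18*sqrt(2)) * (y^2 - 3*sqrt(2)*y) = y^5 - 6*sqrt(2)*y^4 + 5*y^4 - 30*sqrt(2)*y^3 + 24*y^3 - 36*sqrt(2)*y^2 + 90*y^2 + 108*y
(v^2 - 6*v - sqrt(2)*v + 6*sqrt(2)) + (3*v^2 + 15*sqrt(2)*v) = 4*v^2 - 6*v + 14*sqrt(2)*v + 6*sqrt(2)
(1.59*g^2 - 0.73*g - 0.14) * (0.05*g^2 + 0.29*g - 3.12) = 0.0795*g^4 + 0.4246*g^3 - 5.1795*g^2 + 2.237*g + 0.4368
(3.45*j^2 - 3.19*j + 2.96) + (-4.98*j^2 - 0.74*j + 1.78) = -1.53*j^2 - 3.93*j + 4.74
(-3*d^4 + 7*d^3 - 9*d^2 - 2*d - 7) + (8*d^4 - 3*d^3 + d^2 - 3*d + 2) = 5*d^4 + 4*d^3 - 8*d^2 - 5*d - 5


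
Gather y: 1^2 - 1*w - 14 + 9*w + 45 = 8*w + 32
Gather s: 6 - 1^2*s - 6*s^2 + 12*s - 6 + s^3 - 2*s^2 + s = s^3 - 8*s^2 + 12*s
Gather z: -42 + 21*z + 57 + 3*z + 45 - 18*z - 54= 6*z + 6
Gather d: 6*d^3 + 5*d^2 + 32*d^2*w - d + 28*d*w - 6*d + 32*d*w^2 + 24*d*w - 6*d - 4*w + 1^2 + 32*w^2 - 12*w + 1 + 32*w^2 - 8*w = 6*d^3 + d^2*(32*w + 5) + d*(32*w^2 + 52*w - 13) + 64*w^2 - 24*w + 2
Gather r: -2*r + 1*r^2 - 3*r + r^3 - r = r^3 + r^2 - 6*r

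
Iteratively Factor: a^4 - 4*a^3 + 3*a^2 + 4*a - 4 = (a + 1)*(a^3 - 5*a^2 + 8*a - 4) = (a - 1)*(a + 1)*(a^2 - 4*a + 4) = (a - 2)*(a - 1)*(a + 1)*(a - 2)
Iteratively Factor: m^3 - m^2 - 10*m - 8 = (m - 4)*(m^2 + 3*m + 2) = (m - 4)*(m + 1)*(m + 2)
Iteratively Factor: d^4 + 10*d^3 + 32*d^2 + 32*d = (d + 4)*(d^3 + 6*d^2 + 8*d) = (d + 2)*(d + 4)*(d^2 + 4*d) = (d + 2)*(d + 4)^2*(d)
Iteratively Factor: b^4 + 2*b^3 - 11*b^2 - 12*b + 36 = (b + 3)*(b^3 - b^2 - 8*b + 12) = (b - 2)*(b + 3)*(b^2 + b - 6) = (b - 2)^2*(b + 3)*(b + 3)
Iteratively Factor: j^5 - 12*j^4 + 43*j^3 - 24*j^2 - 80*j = (j + 1)*(j^4 - 13*j^3 + 56*j^2 - 80*j) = (j - 4)*(j + 1)*(j^3 - 9*j^2 + 20*j) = (j - 5)*(j - 4)*(j + 1)*(j^2 - 4*j) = j*(j - 5)*(j - 4)*(j + 1)*(j - 4)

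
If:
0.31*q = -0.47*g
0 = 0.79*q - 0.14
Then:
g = -0.12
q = 0.18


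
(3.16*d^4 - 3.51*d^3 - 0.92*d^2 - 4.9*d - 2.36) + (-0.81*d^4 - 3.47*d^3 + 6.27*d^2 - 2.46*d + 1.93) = 2.35*d^4 - 6.98*d^3 + 5.35*d^2 - 7.36*d - 0.43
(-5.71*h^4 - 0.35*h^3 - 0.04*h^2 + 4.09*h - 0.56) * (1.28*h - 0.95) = -7.3088*h^5 + 4.9765*h^4 + 0.2813*h^3 + 5.2732*h^2 - 4.6023*h + 0.532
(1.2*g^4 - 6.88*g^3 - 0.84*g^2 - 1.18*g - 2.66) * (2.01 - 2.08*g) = -2.496*g^5 + 16.7224*g^4 - 12.0816*g^3 + 0.766*g^2 + 3.161*g - 5.3466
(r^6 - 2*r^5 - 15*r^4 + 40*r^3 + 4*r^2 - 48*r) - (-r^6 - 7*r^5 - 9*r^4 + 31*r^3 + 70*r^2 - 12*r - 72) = 2*r^6 + 5*r^5 - 6*r^4 + 9*r^3 - 66*r^2 - 36*r + 72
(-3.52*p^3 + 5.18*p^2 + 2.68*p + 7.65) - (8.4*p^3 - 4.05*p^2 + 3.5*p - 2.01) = -11.92*p^3 + 9.23*p^2 - 0.82*p + 9.66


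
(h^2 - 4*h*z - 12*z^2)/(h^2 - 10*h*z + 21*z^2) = (h^2 - 4*h*z - 12*z^2)/(h^2 - 10*h*z + 21*z^2)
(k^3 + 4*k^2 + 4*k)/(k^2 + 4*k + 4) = k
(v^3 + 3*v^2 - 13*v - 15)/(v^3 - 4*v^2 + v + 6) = (v + 5)/(v - 2)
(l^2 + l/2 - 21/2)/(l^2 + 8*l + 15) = (2*l^2 + l - 21)/(2*(l^2 + 8*l + 15))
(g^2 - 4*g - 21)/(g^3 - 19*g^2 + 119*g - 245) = (g + 3)/(g^2 - 12*g + 35)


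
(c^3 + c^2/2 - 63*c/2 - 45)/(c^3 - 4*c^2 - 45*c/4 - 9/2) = 2*(c + 5)/(2*c + 1)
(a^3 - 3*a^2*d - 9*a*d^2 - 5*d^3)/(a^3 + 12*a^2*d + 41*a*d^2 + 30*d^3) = (a^2 - 4*a*d - 5*d^2)/(a^2 + 11*a*d + 30*d^2)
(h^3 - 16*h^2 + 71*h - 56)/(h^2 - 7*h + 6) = (h^2 - 15*h + 56)/(h - 6)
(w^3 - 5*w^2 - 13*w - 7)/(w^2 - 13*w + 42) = (w^2 + 2*w + 1)/(w - 6)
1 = 1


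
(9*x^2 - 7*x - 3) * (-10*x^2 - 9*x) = -90*x^4 - 11*x^3 + 93*x^2 + 27*x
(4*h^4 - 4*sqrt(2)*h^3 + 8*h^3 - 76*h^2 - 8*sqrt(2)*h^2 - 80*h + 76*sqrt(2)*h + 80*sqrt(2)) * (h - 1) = 4*h^5 - 4*sqrt(2)*h^4 + 4*h^4 - 84*h^3 - 4*sqrt(2)*h^3 - 4*h^2 + 84*sqrt(2)*h^2 + 4*sqrt(2)*h + 80*h - 80*sqrt(2)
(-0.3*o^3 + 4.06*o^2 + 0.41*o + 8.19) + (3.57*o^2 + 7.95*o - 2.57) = -0.3*o^3 + 7.63*o^2 + 8.36*o + 5.62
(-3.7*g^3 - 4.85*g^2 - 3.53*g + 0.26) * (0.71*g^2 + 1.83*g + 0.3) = -2.627*g^5 - 10.2145*g^4 - 12.4918*g^3 - 7.7303*g^2 - 0.5832*g + 0.078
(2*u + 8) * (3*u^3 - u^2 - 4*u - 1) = 6*u^4 + 22*u^3 - 16*u^2 - 34*u - 8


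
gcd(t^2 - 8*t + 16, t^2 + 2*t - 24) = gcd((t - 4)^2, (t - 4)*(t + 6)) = t - 4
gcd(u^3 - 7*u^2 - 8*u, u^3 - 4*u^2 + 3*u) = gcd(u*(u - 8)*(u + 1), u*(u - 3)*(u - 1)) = u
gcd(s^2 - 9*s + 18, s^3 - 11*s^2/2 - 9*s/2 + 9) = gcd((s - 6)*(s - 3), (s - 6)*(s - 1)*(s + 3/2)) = s - 6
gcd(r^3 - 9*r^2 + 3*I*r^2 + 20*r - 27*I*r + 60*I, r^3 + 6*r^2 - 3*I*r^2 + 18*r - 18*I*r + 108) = r + 3*I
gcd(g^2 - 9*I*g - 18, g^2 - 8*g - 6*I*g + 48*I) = g - 6*I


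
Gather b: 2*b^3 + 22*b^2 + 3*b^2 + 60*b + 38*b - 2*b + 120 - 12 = 2*b^3 + 25*b^2 + 96*b + 108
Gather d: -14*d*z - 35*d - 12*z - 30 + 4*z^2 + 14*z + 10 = d*(-14*z - 35) + 4*z^2 + 2*z - 20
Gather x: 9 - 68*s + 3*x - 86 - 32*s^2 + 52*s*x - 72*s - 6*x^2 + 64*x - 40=-32*s^2 - 140*s - 6*x^2 + x*(52*s + 67) - 117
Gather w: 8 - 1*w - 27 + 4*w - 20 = 3*w - 39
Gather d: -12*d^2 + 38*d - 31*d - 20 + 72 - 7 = -12*d^2 + 7*d + 45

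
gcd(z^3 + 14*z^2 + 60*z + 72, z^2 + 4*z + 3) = 1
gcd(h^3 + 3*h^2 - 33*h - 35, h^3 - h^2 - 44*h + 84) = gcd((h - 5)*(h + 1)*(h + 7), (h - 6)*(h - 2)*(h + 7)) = h + 7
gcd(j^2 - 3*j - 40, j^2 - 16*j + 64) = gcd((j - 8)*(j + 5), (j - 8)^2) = j - 8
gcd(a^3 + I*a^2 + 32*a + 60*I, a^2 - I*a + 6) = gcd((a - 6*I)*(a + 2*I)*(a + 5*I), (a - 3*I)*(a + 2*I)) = a + 2*I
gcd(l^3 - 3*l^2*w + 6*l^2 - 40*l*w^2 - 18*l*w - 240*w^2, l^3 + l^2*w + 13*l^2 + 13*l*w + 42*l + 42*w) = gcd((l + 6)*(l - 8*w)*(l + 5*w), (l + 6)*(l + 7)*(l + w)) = l + 6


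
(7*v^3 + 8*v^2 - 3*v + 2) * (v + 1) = 7*v^4 + 15*v^3 + 5*v^2 - v + 2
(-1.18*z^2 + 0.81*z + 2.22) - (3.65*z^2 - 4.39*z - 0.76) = -4.83*z^2 + 5.2*z + 2.98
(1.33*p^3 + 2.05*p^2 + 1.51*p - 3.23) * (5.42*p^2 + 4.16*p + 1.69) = 7.2086*p^5 + 16.6438*p^4 + 18.9599*p^3 - 7.7605*p^2 - 10.8849*p - 5.4587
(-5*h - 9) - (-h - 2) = -4*h - 7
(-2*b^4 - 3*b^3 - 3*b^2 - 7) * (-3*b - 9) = 6*b^5 + 27*b^4 + 36*b^3 + 27*b^2 + 21*b + 63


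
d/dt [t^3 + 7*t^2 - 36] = t*(3*t + 14)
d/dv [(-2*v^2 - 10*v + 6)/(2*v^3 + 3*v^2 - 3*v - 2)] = 2*(2*v^4 + 20*v^3 - 14*v + 19)/(4*v^6 + 12*v^5 - 3*v^4 - 26*v^3 - 3*v^2 + 12*v + 4)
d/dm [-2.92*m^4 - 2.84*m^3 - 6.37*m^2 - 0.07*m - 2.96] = -11.68*m^3 - 8.52*m^2 - 12.74*m - 0.07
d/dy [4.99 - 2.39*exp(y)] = -2.39*exp(y)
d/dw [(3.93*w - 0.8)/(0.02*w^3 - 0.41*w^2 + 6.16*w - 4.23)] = (-0.1572*w^3 + 1.6593*w^2 - 0.655999999999999*w - 11.6959)/(0.0004*w^6 - 0.0164*w^5 + 0.4145*w^4 - 5.2204*w^3 + 41.4142*w^2 - 52.1136*w + 17.8929)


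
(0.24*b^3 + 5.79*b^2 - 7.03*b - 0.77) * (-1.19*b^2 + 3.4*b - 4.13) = -0.2856*b^5 - 6.0741*b^4 + 27.0605*b^3 - 46.8984*b^2 + 26.4159*b + 3.1801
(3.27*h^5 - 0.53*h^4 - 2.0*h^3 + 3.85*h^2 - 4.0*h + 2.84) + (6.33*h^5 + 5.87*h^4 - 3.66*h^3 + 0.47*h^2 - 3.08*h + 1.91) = 9.6*h^5 + 5.34*h^4 - 5.66*h^3 + 4.32*h^2 - 7.08*h + 4.75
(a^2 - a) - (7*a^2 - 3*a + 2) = -6*a^2 + 2*a - 2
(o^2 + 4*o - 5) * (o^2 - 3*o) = o^4 + o^3 - 17*o^2 + 15*o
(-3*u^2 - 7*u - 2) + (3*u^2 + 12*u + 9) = 5*u + 7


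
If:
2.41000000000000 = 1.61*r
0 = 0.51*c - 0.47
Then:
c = 0.92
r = 1.50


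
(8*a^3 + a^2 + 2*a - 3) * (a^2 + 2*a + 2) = 8*a^5 + 17*a^4 + 20*a^3 + 3*a^2 - 2*a - 6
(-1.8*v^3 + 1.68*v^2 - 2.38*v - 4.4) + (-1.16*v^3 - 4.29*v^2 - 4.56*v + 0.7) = -2.96*v^3 - 2.61*v^2 - 6.94*v - 3.7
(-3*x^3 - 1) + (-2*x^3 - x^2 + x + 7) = -5*x^3 - x^2 + x + 6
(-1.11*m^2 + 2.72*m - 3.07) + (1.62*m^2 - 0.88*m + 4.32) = 0.51*m^2 + 1.84*m + 1.25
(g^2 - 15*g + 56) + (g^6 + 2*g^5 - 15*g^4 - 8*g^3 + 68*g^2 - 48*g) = g^6 + 2*g^5 - 15*g^4 - 8*g^3 + 69*g^2 - 63*g + 56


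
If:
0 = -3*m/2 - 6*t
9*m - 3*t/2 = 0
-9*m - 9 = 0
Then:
No Solution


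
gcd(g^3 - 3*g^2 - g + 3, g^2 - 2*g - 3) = g^2 - 2*g - 3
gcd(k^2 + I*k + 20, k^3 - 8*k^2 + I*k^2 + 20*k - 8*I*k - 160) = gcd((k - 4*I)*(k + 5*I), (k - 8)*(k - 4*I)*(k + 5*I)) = k^2 + I*k + 20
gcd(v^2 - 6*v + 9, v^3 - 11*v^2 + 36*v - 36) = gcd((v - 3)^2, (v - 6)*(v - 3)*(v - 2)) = v - 3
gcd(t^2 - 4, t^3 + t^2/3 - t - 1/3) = 1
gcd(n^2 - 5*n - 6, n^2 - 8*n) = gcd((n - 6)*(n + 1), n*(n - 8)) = 1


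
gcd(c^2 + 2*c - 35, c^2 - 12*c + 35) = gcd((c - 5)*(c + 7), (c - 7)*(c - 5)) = c - 5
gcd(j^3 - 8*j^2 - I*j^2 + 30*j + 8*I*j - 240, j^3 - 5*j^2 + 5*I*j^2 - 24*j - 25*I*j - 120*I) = j^2 + j*(-8 + 5*I) - 40*I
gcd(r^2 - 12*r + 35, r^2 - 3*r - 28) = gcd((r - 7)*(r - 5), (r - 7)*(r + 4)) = r - 7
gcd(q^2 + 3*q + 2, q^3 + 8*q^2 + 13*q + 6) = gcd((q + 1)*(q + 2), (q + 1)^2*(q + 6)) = q + 1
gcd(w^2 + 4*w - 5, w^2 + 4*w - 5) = w^2 + 4*w - 5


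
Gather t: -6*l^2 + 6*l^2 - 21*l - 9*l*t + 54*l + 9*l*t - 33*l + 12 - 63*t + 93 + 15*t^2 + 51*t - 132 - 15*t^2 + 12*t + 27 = 0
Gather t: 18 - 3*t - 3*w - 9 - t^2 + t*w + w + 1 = -t^2 + t*(w - 3) - 2*w + 10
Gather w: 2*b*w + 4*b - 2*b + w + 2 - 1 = 2*b + w*(2*b + 1) + 1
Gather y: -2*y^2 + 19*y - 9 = -2*y^2 + 19*y - 9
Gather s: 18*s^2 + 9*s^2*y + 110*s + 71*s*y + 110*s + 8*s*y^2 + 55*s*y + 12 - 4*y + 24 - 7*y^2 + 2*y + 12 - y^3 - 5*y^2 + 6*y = s^2*(9*y + 18) + s*(8*y^2 + 126*y + 220) - y^3 - 12*y^2 + 4*y + 48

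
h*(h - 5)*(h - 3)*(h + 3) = h^4 - 5*h^3 - 9*h^2 + 45*h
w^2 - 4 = (w - 2)*(w + 2)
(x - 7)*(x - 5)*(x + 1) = x^3 - 11*x^2 + 23*x + 35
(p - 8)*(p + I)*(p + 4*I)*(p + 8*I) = p^4 - 8*p^3 + 13*I*p^3 - 44*p^2 - 104*I*p^2 + 352*p - 32*I*p + 256*I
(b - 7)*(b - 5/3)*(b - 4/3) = b^3 - 10*b^2 + 209*b/9 - 140/9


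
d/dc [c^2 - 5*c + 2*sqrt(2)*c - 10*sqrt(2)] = 2*c - 5 + 2*sqrt(2)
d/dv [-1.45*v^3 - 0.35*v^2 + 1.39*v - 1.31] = -4.35*v^2 - 0.7*v + 1.39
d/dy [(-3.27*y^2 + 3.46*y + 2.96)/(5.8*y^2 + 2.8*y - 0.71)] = (-29.224*y^2 - 29.6926*y - 10.7446)/(33.64*y^4 + 32.48*y^3 - 0.396*y^2 - 3.976*y + 0.5041)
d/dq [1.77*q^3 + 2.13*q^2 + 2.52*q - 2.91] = 5.31*q^2 + 4.26*q + 2.52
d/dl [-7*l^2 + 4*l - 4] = 4 - 14*l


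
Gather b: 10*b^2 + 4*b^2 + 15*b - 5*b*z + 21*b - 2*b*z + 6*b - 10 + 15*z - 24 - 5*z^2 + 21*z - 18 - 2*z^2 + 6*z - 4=14*b^2 + b*(42 - 7*z) - 7*z^2 + 42*z - 56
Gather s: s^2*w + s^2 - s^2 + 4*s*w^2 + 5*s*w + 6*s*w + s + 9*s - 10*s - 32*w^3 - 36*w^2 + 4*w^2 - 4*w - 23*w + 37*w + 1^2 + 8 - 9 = s^2*w + s*(4*w^2 + 11*w) - 32*w^3 - 32*w^2 + 10*w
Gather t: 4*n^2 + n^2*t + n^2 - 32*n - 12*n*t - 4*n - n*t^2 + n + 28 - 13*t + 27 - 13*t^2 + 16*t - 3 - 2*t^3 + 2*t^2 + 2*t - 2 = 5*n^2 - 35*n - 2*t^3 + t^2*(-n - 11) + t*(n^2 - 12*n + 5) + 50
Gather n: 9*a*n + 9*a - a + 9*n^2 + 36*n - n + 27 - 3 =8*a + 9*n^2 + n*(9*a + 35) + 24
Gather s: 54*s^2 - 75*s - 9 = 54*s^2 - 75*s - 9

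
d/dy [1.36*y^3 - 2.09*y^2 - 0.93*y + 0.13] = 4.08*y^2 - 4.18*y - 0.93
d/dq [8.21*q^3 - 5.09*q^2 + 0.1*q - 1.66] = 24.63*q^2 - 10.18*q + 0.1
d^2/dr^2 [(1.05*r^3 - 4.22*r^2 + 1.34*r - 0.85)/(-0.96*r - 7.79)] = (-1.93536*r^3 - 47.11392*r^2 - 382.30983*r + 533.782636)/(0.884736*r^3 + 21.537792*r^2 + 174.770208*r + 472.729139)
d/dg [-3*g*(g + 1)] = -6*g - 3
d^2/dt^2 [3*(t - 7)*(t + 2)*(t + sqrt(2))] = 18*t - 30 + 6*sqrt(2)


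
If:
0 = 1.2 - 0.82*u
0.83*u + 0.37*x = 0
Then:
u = 1.46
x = -3.28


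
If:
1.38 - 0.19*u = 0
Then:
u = 7.26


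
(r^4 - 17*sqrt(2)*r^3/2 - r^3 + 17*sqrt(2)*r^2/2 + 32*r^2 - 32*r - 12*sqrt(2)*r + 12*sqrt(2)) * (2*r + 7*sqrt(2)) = 2*r^5 - 10*sqrt(2)*r^4 - 2*r^4 - 55*r^3 + 10*sqrt(2)*r^3 + 55*r^2 + 200*sqrt(2)*r^2 - 200*sqrt(2)*r - 168*r + 168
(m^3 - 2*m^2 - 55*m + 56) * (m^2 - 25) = m^5 - 2*m^4 - 80*m^3 + 106*m^2 + 1375*m - 1400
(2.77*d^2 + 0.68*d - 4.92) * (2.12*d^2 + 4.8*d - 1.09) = 5.8724*d^4 + 14.7376*d^3 - 10.1857*d^2 - 24.3572*d + 5.3628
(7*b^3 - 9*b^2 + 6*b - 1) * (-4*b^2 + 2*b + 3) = -28*b^5 + 50*b^4 - 21*b^3 - 11*b^2 + 16*b - 3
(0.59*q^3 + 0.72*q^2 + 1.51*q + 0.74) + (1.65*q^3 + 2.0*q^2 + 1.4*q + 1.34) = 2.24*q^3 + 2.72*q^2 + 2.91*q + 2.08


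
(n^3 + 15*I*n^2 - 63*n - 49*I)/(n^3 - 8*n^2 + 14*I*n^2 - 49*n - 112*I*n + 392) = (n + I)/(n - 8)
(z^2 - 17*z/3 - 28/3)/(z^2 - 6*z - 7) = (z + 4/3)/(z + 1)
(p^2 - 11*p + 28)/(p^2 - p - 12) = (p - 7)/(p + 3)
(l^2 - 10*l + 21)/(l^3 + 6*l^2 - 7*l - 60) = (l - 7)/(l^2 + 9*l + 20)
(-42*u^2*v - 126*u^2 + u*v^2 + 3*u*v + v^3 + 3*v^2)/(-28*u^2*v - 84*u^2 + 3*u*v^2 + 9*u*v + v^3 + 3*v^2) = (6*u - v)/(4*u - v)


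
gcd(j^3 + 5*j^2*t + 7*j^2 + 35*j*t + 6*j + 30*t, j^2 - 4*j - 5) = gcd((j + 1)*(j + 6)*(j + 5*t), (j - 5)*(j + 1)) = j + 1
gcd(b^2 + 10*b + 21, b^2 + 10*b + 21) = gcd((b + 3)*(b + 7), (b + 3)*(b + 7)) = b^2 + 10*b + 21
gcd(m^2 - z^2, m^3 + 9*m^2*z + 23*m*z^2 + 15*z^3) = m + z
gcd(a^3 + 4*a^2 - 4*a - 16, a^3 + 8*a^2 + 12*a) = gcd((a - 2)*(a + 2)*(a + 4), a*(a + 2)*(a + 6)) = a + 2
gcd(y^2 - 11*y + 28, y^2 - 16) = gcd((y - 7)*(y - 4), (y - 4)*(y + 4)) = y - 4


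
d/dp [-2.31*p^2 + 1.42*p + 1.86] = 1.42 - 4.62*p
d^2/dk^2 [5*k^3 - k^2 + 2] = 30*k - 2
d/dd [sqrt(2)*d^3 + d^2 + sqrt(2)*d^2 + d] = 3*sqrt(2)*d^2 + 2*d + 2*sqrt(2)*d + 1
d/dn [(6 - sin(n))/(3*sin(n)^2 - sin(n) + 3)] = 3*(sin(n)^2 - 12*sin(n) + 1)*cos(n)/(3*sin(n)^2 - sin(n) + 3)^2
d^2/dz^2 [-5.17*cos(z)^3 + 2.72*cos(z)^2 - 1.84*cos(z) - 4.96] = 5.7175*cos(z) - 5.44*cos(2*z) + 11.6325*cos(3*z)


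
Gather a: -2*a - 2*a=-4*a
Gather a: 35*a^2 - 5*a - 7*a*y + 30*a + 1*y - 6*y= 35*a^2 + a*(25 - 7*y) - 5*y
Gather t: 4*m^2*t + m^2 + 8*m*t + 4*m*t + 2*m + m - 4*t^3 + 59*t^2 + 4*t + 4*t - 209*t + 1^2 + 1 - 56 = m^2 + 3*m - 4*t^3 + 59*t^2 + t*(4*m^2 + 12*m - 201) - 54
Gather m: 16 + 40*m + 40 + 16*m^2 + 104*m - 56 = 16*m^2 + 144*m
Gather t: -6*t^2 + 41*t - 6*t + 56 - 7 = -6*t^2 + 35*t + 49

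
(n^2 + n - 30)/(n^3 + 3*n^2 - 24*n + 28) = (n^2 + n - 30)/(n^3 + 3*n^2 - 24*n + 28)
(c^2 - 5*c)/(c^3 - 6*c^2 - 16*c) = (5 - c)/(-c^2 + 6*c + 16)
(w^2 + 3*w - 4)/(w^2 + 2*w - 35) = (w^2 + 3*w - 4)/(w^2 + 2*w - 35)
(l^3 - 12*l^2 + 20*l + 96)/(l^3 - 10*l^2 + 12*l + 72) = (l - 8)/(l - 6)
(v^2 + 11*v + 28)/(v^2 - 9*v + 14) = (v^2 + 11*v + 28)/(v^2 - 9*v + 14)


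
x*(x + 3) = x^2 + 3*x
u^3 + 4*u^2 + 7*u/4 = u*(u + 1/2)*(u + 7/2)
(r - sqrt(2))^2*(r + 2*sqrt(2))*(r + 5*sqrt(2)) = r^4 + 5*sqrt(2)*r^3 - 6*r^2 - 26*sqrt(2)*r + 40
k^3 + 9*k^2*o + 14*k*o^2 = k*(k + 2*o)*(k + 7*o)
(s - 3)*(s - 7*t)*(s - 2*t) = s^3 - 9*s^2*t - 3*s^2 + 14*s*t^2 + 27*s*t - 42*t^2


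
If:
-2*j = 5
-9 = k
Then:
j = -5/2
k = -9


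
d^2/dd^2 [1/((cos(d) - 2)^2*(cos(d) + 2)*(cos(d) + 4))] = 2*(-154*(1 - cos(d)^2)^2 + 10*sin(d)^6 + 2*cos(d)^6 - 55*cos(d)^5 - 118*cos(d)^3 - 354*cos(d)^2 + 104*cos(d) + 256)/((cos(d) - 2)^4*(cos(d) + 2)^3*(cos(d) + 4)^3)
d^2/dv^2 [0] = 0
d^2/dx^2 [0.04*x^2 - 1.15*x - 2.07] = 0.0800000000000000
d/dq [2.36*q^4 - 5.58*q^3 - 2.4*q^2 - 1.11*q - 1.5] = 9.44*q^3 - 16.74*q^2 - 4.8*q - 1.11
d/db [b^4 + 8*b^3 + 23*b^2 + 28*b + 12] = 4*b^3 + 24*b^2 + 46*b + 28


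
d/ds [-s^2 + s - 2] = 1 - 2*s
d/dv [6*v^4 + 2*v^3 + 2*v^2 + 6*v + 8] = 24*v^3 + 6*v^2 + 4*v + 6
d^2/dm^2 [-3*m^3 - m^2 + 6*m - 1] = -18*m - 2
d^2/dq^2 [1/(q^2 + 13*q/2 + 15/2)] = 4*(-4*q^2 - 26*q + (4*q + 13)^2 - 30)/(2*q^2 + 13*q + 15)^3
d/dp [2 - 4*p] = -4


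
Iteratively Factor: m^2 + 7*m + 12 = (m + 3)*(m + 4)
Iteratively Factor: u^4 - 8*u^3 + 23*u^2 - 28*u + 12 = (u - 2)*(u^3 - 6*u^2 + 11*u - 6) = (u - 2)^2*(u^2 - 4*u + 3) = (u - 2)^2*(u - 1)*(u - 3)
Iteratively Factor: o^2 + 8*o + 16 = (o + 4)*(o + 4)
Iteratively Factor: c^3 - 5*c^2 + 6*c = (c - 3)*(c^2 - 2*c) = (c - 3)*(c - 2)*(c)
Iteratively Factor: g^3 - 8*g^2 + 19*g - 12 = (g - 1)*(g^2 - 7*g + 12) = (g - 3)*(g - 1)*(g - 4)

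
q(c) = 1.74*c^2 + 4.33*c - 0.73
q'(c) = 3.48*c + 4.33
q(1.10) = 6.14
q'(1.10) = 8.16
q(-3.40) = 4.66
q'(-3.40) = -7.50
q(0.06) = -0.46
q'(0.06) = 4.54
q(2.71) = 23.78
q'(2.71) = 13.76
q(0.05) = -0.51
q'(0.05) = 4.50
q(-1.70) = -3.06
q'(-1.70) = -1.59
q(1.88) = 13.56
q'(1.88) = 10.87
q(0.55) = 2.18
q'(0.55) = 6.24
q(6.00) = 87.89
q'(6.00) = 25.21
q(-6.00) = 35.93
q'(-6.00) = -16.55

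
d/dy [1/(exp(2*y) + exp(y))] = (-2*exp(y) - 1)*exp(-y)/(exp(y) + 1)^2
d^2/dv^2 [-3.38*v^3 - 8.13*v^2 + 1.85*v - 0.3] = -20.28*v - 16.26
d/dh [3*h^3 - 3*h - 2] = 9*h^2 - 3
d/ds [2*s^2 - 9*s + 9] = 4*s - 9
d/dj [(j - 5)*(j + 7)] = 2*j + 2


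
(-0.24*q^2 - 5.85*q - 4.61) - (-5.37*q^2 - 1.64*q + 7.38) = 5.13*q^2 - 4.21*q - 11.99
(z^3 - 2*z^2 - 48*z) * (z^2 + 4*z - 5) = z^5 + 2*z^4 - 61*z^3 - 182*z^2 + 240*z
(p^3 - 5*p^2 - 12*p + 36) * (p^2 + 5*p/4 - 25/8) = p^5 - 15*p^4/4 - 171*p^3/8 + 293*p^2/8 + 165*p/2 - 225/2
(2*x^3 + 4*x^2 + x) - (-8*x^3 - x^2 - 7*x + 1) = 10*x^3 + 5*x^2 + 8*x - 1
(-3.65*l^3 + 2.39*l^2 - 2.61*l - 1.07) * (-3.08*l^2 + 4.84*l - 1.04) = 11.242*l^5 - 25.0272*l^4 + 23.4024*l^3 - 11.8224*l^2 - 2.4644*l + 1.1128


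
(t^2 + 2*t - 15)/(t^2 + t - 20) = (t - 3)/(t - 4)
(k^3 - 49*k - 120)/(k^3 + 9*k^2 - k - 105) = (k^2 - 5*k - 24)/(k^2 + 4*k - 21)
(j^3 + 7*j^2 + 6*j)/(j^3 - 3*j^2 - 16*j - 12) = j*(j + 6)/(j^2 - 4*j - 12)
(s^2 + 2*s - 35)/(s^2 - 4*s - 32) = (-s^2 - 2*s + 35)/(-s^2 + 4*s + 32)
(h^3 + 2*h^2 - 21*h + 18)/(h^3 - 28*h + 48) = (h^2 - 4*h + 3)/(h^2 - 6*h + 8)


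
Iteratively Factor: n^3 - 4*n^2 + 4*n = (n)*(n^2 - 4*n + 4) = n*(n - 2)*(n - 2)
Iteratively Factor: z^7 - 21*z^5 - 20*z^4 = (z)*(z^6 - 21*z^4 - 20*z^3) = z*(z + 1)*(z^5 - z^4 - 20*z^3) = z*(z + 1)*(z + 4)*(z^4 - 5*z^3) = z^2*(z + 1)*(z + 4)*(z^3 - 5*z^2) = z^3*(z + 1)*(z + 4)*(z^2 - 5*z) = z^3*(z - 5)*(z + 1)*(z + 4)*(z)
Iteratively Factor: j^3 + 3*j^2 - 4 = (j + 2)*(j^2 + j - 2) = (j + 2)^2*(j - 1)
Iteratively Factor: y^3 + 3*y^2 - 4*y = (y + 4)*(y^2 - y) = y*(y + 4)*(y - 1)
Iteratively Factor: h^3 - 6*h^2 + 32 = (h - 4)*(h^2 - 2*h - 8) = (h - 4)*(h + 2)*(h - 4)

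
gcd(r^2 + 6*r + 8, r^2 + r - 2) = r + 2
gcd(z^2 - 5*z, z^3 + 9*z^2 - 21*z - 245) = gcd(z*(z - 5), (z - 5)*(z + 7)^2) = z - 5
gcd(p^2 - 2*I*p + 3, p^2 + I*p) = p + I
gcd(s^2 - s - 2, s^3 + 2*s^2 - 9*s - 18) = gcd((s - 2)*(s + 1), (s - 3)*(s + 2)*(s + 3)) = 1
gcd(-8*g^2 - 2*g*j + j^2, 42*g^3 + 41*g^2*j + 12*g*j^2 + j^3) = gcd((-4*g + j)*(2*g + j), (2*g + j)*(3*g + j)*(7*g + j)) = 2*g + j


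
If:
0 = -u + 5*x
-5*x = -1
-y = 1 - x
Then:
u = 1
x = 1/5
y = -4/5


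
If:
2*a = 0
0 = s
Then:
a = 0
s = 0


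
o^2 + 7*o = o*(o + 7)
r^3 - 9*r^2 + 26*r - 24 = (r - 4)*(r - 3)*(r - 2)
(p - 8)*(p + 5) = p^2 - 3*p - 40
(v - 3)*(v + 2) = v^2 - v - 6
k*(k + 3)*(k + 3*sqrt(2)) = k^3 + 3*k^2 + 3*sqrt(2)*k^2 + 9*sqrt(2)*k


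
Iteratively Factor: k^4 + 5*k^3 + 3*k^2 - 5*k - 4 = (k + 4)*(k^3 + k^2 - k - 1) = (k - 1)*(k + 4)*(k^2 + 2*k + 1) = (k - 1)*(k + 1)*(k + 4)*(k + 1)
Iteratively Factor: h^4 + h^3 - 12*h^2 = (h + 4)*(h^3 - 3*h^2) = (h - 3)*(h + 4)*(h^2) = h*(h - 3)*(h + 4)*(h)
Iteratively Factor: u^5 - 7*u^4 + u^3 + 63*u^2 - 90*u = (u)*(u^4 - 7*u^3 + u^2 + 63*u - 90) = u*(u - 5)*(u^3 - 2*u^2 - 9*u + 18) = u*(u - 5)*(u - 2)*(u^2 - 9) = u*(u - 5)*(u - 2)*(u + 3)*(u - 3)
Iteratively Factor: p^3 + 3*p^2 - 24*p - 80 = (p - 5)*(p^2 + 8*p + 16) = (p - 5)*(p + 4)*(p + 4)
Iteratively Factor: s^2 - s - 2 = (s + 1)*(s - 2)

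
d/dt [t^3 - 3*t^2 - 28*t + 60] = 3*t^2 - 6*t - 28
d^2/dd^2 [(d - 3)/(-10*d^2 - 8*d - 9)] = 4*(-8*(d - 3)*(5*d + 2)^2 + (15*d - 11)*(10*d^2 + 8*d + 9))/(10*d^2 + 8*d + 9)^3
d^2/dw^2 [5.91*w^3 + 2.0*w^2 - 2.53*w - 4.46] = 35.46*w + 4.0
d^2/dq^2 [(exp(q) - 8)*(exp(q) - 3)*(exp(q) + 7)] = (9*exp(2*q) - 16*exp(q) - 53)*exp(q)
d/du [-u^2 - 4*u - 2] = -2*u - 4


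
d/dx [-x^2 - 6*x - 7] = -2*x - 6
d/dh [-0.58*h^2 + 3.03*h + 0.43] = 3.03 - 1.16*h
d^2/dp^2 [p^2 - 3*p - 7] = 2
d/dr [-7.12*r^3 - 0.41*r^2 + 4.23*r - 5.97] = -21.36*r^2 - 0.82*r + 4.23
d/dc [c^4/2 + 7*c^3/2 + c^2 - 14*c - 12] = 2*c^3 + 21*c^2/2 + 2*c - 14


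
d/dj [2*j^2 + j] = 4*j + 1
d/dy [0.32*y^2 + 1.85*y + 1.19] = 0.64*y + 1.85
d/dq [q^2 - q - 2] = 2*q - 1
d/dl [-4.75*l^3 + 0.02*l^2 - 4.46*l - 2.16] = -14.25*l^2 + 0.04*l - 4.46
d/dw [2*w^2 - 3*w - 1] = 4*w - 3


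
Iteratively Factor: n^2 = (n)*(n)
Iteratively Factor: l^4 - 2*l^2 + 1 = (l - 1)*(l^3 + l^2 - l - 1) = (l - 1)^2*(l^2 + 2*l + 1) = (l - 1)^2*(l + 1)*(l + 1)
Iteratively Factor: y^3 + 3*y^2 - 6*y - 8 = (y - 2)*(y^2 + 5*y + 4) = (y - 2)*(y + 4)*(y + 1)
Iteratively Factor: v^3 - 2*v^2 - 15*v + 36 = (v - 3)*(v^2 + v - 12) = (v - 3)*(v + 4)*(v - 3)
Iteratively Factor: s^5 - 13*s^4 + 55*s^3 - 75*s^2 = (s - 3)*(s^4 - 10*s^3 + 25*s^2) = (s - 5)*(s - 3)*(s^3 - 5*s^2) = s*(s - 5)*(s - 3)*(s^2 - 5*s) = s*(s - 5)^2*(s - 3)*(s)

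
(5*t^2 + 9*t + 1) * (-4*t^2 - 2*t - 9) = -20*t^4 - 46*t^3 - 67*t^2 - 83*t - 9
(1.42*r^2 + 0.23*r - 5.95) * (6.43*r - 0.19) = 9.1306*r^3 + 1.2091*r^2 - 38.3022*r + 1.1305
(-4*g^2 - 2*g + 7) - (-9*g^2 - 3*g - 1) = 5*g^2 + g + 8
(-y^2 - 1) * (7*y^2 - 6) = -7*y^4 - y^2 + 6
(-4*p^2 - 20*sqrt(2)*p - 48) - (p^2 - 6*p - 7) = -5*p^2 - 20*sqrt(2)*p + 6*p - 41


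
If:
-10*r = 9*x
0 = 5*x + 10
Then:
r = 9/5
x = -2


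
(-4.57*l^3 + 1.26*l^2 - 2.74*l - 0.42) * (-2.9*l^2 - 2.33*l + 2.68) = 13.253*l^5 + 6.9941*l^4 - 7.2374*l^3 + 10.979*l^2 - 6.3646*l - 1.1256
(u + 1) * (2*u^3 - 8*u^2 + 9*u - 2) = 2*u^4 - 6*u^3 + u^2 + 7*u - 2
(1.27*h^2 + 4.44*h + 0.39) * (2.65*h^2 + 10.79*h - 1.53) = 3.3655*h^4 + 25.4693*h^3 + 46.998*h^2 - 2.5851*h - 0.5967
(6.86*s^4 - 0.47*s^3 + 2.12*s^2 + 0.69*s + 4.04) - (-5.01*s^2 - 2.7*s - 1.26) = 6.86*s^4 - 0.47*s^3 + 7.13*s^2 + 3.39*s + 5.3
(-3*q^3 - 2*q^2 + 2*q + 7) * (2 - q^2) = 3*q^5 + 2*q^4 - 8*q^3 - 11*q^2 + 4*q + 14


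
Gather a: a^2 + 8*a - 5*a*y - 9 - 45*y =a^2 + a*(8 - 5*y) - 45*y - 9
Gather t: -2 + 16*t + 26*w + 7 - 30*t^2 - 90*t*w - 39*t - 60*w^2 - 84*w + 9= -30*t^2 + t*(-90*w - 23) - 60*w^2 - 58*w + 14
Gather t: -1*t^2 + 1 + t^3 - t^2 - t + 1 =t^3 - 2*t^2 - t + 2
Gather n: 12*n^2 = 12*n^2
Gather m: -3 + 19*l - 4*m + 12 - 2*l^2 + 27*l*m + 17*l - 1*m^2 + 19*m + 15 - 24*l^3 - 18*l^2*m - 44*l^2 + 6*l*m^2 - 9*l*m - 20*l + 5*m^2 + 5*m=-24*l^3 - 46*l^2 + 16*l + m^2*(6*l + 4) + m*(-18*l^2 + 18*l + 20) + 24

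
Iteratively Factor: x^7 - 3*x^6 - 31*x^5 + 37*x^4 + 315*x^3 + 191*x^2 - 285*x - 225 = (x - 1)*(x^6 - 2*x^5 - 33*x^4 + 4*x^3 + 319*x^2 + 510*x + 225) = (x - 1)*(x + 1)*(x^5 - 3*x^4 - 30*x^3 + 34*x^2 + 285*x + 225) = (x - 5)*(x - 1)*(x + 1)*(x^4 + 2*x^3 - 20*x^2 - 66*x - 45) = (x - 5)*(x - 1)*(x + 1)^2*(x^3 + x^2 - 21*x - 45) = (x - 5)*(x - 1)*(x + 1)^2*(x + 3)*(x^2 - 2*x - 15) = (x - 5)*(x - 1)*(x + 1)^2*(x + 3)^2*(x - 5)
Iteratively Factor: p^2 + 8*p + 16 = (p + 4)*(p + 4)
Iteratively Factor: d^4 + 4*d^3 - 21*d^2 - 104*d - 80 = (d + 1)*(d^3 + 3*d^2 - 24*d - 80) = (d + 1)*(d + 4)*(d^2 - d - 20) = (d + 1)*(d + 4)^2*(d - 5)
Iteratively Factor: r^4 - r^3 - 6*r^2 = (r)*(r^3 - r^2 - 6*r) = r*(r + 2)*(r^2 - 3*r) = r^2*(r + 2)*(r - 3)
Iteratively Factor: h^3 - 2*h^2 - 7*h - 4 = (h + 1)*(h^2 - 3*h - 4) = (h + 1)^2*(h - 4)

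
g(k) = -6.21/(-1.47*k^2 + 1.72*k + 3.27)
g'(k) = -6.21*(2.94*k - 1.72)/(-1.47*k^2 + 1.72*k + 3.27)^2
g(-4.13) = 0.21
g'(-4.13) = 0.10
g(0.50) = -1.65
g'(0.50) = 0.11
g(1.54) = -2.55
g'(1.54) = -2.95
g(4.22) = 0.40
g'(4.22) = -0.27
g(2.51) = 3.71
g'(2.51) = -12.54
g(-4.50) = 0.18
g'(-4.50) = 0.08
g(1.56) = -2.61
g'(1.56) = -3.15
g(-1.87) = 1.22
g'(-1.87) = 1.73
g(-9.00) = 0.05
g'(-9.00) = 0.01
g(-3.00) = 0.41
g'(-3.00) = 0.29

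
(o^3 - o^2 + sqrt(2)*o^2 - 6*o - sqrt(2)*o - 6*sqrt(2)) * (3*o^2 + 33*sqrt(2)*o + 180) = 3*o^5 - 3*o^4 + 36*sqrt(2)*o^4 - 36*sqrt(2)*o^3 + 228*o^3 - 246*o^2 - 36*sqrt(2)*o^2 - 1476*o - 180*sqrt(2)*o - 1080*sqrt(2)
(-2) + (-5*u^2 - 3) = -5*u^2 - 5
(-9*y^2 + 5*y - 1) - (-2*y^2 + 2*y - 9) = -7*y^2 + 3*y + 8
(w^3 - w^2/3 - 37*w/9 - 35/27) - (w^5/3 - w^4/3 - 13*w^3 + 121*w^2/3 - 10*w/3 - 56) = -w^5/3 + w^4/3 + 14*w^3 - 122*w^2/3 - 7*w/9 + 1477/27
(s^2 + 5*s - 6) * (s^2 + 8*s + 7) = s^4 + 13*s^3 + 41*s^2 - 13*s - 42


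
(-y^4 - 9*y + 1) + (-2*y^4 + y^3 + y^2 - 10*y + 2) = -3*y^4 + y^3 + y^2 - 19*y + 3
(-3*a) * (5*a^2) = -15*a^3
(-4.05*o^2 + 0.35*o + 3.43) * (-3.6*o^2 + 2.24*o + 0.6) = 14.58*o^4 - 10.332*o^3 - 13.994*o^2 + 7.8932*o + 2.058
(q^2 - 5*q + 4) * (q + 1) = q^3 - 4*q^2 - q + 4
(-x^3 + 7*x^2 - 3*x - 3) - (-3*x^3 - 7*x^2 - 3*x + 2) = 2*x^3 + 14*x^2 - 5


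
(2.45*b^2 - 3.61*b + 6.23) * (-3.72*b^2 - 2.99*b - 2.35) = -9.114*b^4 + 6.1037*b^3 - 18.1392*b^2 - 10.1442*b - 14.6405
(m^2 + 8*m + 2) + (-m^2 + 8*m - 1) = 16*m + 1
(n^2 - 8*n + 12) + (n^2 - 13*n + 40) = 2*n^2 - 21*n + 52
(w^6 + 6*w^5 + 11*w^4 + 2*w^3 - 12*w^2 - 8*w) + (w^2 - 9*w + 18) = w^6 + 6*w^5 + 11*w^4 + 2*w^3 - 11*w^2 - 17*w + 18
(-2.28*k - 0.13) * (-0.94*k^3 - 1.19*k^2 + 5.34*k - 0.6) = 2.1432*k^4 + 2.8354*k^3 - 12.0205*k^2 + 0.6738*k + 0.078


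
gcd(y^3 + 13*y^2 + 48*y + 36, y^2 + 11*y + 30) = y + 6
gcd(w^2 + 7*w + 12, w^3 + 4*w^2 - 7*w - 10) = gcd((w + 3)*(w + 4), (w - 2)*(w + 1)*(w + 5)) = 1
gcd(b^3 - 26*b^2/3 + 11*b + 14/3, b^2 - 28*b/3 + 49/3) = b - 7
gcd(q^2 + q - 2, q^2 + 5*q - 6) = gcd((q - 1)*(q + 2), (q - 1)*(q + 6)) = q - 1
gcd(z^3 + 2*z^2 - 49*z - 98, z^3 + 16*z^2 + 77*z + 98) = z^2 + 9*z + 14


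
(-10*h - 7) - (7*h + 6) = -17*h - 13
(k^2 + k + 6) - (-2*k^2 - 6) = 3*k^2 + k + 12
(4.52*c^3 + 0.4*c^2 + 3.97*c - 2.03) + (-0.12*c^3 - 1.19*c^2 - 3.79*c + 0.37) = 4.4*c^3 - 0.79*c^2 + 0.18*c - 1.66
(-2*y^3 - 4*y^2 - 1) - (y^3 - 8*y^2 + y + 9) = -3*y^3 + 4*y^2 - y - 10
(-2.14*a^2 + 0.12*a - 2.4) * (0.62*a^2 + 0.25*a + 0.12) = -1.3268*a^4 - 0.4606*a^3 - 1.7148*a^2 - 0.5856*a - 0.288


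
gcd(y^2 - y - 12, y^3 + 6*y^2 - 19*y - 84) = y^2 - y - 12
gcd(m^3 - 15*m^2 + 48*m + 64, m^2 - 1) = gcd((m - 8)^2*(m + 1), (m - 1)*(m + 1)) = m + 1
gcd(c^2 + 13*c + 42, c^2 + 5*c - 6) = c + 6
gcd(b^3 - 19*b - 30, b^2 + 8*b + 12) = b + 2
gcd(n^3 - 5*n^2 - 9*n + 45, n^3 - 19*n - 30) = n^2 - 2*n - 15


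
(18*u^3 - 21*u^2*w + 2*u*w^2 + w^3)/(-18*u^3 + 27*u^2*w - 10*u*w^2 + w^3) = (-6*u - w)/(6*u - w)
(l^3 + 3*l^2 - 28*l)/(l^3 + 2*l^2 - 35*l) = (l - 4)/(l - 5)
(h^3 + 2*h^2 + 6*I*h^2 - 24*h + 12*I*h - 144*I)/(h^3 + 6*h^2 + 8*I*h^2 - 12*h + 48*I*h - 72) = (h - 4)/(h + 2*I)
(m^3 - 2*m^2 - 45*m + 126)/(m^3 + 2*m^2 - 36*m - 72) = (m^2 + 4*m - 21)/(m^2 + 8*m + 12)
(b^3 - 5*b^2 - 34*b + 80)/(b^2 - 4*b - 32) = (b^2 + 3*b - 10)/(b + 4)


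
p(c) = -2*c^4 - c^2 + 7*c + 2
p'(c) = -8*c^3 - 2*c + 7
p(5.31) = -1579.07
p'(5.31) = -1201.39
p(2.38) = -51.18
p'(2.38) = -105.61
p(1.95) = -17.07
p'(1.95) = -56.22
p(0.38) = 4.47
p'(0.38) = 5.80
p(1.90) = -14.37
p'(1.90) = -51.67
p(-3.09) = -211.51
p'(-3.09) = 249.21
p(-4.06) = -586.32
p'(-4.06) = 550.51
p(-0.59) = -2.72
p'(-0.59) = 9.82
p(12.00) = -41530.00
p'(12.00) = -13841.00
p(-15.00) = -101578.00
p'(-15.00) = 27037.00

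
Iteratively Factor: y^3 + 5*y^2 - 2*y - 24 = (y + 4)*(y^2 + y - 6) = (y - 2)*(y + 4)*(y + 3)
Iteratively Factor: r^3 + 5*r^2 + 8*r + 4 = (r + 2)*(r^2 + 3*r + 2) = (r + 1)*(r + 2)*(r + 2)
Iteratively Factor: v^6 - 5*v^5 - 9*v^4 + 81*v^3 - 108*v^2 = (v - 3)*(v^5 - 2*v^4 - 15*v^3 + 36*v^2) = (v - 3)^2*(v^4 + v^3 - 12*v^2) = (v - 3)^3*(v^3 + 4*v^2) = (v - 3)^3*(v + 4)*(v^2) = v*(v - 3)^3*(v + 4)*(v)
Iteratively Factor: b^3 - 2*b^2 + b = (b - 1)*(b^2 - b) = b*(b - 1)*(b - 1)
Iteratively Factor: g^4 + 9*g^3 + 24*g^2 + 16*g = (g + 4)*(g^3 + 5*g^2 + 4*g) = g*(g + 4)*(g^2 + 5*g + 4) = g*(g + 4)^2*(g + 1)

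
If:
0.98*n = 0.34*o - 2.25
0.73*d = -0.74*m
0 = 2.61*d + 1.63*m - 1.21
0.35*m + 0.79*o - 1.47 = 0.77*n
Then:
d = 1.21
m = -1.19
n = -2.22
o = 0.23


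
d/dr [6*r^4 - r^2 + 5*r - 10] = 24*r^3 - 2*r + 5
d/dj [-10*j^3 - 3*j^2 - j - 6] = -30*j^2 - 6*j - 1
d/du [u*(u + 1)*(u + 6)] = 3*u^2 + 14*u + 6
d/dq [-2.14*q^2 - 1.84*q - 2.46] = -4.28*q - 1.84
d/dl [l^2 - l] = 2*l - 1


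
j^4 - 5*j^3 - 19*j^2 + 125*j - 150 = (j - 5)*(j - 3)*(j - 2)*(j + 5)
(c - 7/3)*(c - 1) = c^2 - 10*c/3 + 7/3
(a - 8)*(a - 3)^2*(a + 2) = a^4 - 12*a^3 + 29*a^2 + 42*a - 144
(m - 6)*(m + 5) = m^2 - m - 30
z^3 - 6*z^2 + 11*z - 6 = (z - 3)*(z - 2)*(z - 1)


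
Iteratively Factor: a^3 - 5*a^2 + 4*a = (a)*(a^2 - 5*a + 4) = a*(a - 1)*(a - 4)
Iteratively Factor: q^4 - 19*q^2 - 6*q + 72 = (q - 2)*(q^3 + 2*q^2 - 15*q - 36) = (q - 4)*(q - 2)*(q^2 + 6*q + 9) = (q - 4)*(q - 2)*(q + 3)*(q + 3)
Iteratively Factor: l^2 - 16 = (l + 4)*(l - 4)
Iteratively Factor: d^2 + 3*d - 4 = (d - 1)*(d + 4)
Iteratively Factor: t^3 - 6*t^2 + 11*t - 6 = (t - 3)*(t^2 - 3*t + 2) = (t - 3)*(t - 1)*(t - 2)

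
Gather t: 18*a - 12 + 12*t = 18*a + 12*t - 12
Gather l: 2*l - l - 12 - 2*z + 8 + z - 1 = l - z - 5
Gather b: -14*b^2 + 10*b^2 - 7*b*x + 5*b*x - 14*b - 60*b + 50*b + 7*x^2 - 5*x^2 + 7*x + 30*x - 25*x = -4*b^2 + b*(-2*x - 24) + 2*x^2 + 12*x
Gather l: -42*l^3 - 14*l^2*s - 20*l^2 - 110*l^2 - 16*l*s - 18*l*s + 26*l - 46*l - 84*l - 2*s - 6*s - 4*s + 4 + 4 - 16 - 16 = -42*l^3 + l^2*(-14*s - 130) + l*(-34*s - 104) - 12*s - 24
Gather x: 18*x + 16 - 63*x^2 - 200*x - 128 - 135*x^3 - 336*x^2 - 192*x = -135*x^3 - 399*x^2 - 374*x - 112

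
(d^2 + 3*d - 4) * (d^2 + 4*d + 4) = d^4 + 7*d^3 + 12*d^2 - 4*d - 16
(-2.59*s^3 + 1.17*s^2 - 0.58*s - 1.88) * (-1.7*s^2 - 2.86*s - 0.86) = 4.403*s^5 + 5.4184*s^4 - 0.1328*s^3 + 3.8486*s^2 + 5.8756*s + 1.6168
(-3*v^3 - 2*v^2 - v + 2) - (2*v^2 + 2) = -3*v^3 - 4*v^2 - v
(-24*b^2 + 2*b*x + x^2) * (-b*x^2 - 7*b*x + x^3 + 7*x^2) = 24*b^3*x^2 + 168*b^3*x - 26*b^2*x^3 - 182*b^2*x^2 + b*x^4 + 7*b*x^3 + x^5 + 7*x^4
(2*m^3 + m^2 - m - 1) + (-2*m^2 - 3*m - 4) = 2*m^3 - m^2 - 4*m - 5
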